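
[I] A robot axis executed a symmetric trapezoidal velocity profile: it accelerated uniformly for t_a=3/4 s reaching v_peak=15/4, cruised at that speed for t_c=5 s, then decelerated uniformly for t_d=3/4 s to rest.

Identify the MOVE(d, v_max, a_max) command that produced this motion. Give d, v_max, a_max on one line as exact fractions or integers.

d=345/16 v_max=15/4 a_max=5

a_max = (15/4)/(3/4) = 5
d_a = ½·15/4·3/4 = 45/32; d_c = 15/4·5 = 75/4
d = 2·45/32 + 75/4 = 345/16
t_c = 5 > 0 so v_max = 15/4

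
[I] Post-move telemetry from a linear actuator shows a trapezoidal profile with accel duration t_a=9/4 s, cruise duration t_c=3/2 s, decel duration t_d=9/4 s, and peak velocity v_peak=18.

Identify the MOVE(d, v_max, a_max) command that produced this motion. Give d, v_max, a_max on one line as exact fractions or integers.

d=135/2 v_max=18 a_max=8

a_max = 18/(9/4) = 8
d_a = ½·18·9/4 = 81/4; d_c = 18·3/2 = 27
d = 2·81/4 + 27 = 135/2
t_c = 3/2 > 0 ⇒ limit active, v_max = 18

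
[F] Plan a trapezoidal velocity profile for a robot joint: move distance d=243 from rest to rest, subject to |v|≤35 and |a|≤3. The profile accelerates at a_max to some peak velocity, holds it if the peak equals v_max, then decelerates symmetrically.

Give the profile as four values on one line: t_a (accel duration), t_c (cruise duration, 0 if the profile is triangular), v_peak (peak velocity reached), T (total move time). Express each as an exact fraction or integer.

vₘ²/aₘ = 35²/3 = 1225/3
243 < 1225/3 → triangular
v_peak = √(243·3) = √729 = 27
t_a = 27/3 = 9; t_c = 0
T = 2·9 = 18

t_a=9 t_c=0 v_peak=27 T=18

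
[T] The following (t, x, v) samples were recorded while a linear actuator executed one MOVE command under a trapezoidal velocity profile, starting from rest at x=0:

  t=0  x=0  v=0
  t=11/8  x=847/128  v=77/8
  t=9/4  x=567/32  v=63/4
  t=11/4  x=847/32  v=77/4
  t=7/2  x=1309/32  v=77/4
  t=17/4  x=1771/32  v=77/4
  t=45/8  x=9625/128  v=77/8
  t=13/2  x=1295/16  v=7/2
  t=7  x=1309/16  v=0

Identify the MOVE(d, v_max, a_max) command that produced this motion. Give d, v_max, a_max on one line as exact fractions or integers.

d=1309/16 v_max=77/4 a_max=7

final state: t=7, x=1309/16, v=0 → d = 1309/16
a_max = (77/8−0)/(11/8−0) = 7
max v = 77/4 over t∈[11/4,17/4] → v_max = 77/4
check: 77/4·(11/4+3/2) = 1309/16 ✓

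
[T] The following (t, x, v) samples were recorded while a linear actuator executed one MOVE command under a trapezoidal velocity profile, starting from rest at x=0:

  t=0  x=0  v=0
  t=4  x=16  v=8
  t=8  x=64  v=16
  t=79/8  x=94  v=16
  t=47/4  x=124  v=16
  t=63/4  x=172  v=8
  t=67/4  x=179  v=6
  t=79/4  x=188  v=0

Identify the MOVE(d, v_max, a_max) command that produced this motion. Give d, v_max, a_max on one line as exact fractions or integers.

final state: t=79/4, x=188, v=0 → d = 188
a_max = (8−0)/(4−0) = 2
max v = 16 over t∈[8,47/4] → v_max = 16
check: 16·(8+15/4) = 188 ✓

d=188 v_max=16 a_max=2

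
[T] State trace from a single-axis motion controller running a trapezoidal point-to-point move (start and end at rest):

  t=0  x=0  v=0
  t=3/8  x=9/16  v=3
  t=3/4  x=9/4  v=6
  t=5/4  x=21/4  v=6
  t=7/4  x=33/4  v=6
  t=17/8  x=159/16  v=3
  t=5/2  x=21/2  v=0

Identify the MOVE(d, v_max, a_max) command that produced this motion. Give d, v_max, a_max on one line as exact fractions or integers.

d=21/2 v_max=6 a_max=8

final state: t=5/2, x=21/2, v=0 → d = 21/2
a_max = (3−0)/(3/8−0) = 8
max v = 6 over t∈[3/4,7/4] → v_max = 6
check: 6·(3/4+1) = 21/2 ✓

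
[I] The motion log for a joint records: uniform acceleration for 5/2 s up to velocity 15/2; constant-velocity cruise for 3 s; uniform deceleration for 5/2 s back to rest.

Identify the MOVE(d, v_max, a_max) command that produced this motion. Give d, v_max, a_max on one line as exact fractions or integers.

d=165/4 v_max=15/2 a_max=3

a_max = (15/2)/(5/2) = 3
d_a = ½·15/2·5/2 = 75/8; d_c = 15/2·3 = 45/2
d = 2·75/8 + 45/2 = 165/4
t_c = 3 > 0 ⇒ limit active, v_max = 15/2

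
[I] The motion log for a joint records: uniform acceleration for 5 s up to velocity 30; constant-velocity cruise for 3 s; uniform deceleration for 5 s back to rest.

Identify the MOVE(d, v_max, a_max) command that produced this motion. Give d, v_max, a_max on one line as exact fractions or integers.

d=240 v_max=30 a_max=6

a_max = 30/5 = 6
d_a = ½·30·5 = 75; d_c = 30·3 = 90
d = 2·75 + 90 = 240
t_c = 3 > 0 so v_max = 30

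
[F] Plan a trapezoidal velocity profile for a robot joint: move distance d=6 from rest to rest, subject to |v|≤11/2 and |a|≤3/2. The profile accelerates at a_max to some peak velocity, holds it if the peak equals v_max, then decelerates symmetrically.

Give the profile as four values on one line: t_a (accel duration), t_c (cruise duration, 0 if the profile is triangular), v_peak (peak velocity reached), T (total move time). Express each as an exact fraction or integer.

(v_max)²/a_max = (11/2)²/(3/2) = 121/6
6 < 121/6 → triangular
v_peak = √(6·3/2) = √9 = 3
t_a = 3/(3/2) = 2; t_c = 0
T = 2·2 = 4

t_a=2 t_c=0 v_peak=3 T=4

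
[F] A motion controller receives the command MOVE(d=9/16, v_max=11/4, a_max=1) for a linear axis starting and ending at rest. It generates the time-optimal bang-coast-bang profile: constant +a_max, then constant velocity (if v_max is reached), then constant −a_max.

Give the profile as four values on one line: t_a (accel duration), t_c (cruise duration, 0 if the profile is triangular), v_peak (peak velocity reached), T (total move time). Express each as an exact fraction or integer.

v_max²/a_max = (11/4)²/1 = 121/16
9/16 < 121/16 → triangular
v_peak = √(9/16·1) = √(9/16) = 3/4
t_a = (3/4)/1 = 3/4; t_c = 0
T = 2·3/4 = 3/2

t_a=3/4 t_c=0 v_peak=3/4 T=3/2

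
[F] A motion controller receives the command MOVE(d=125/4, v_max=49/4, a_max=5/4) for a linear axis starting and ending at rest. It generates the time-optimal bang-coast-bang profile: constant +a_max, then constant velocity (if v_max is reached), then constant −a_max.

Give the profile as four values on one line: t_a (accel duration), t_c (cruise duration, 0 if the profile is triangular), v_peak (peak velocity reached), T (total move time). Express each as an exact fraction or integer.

vₘ²/aₘ = (49/4)²/(5/4) = 2401/20
125/4 < 2401/20 ⇒ no cruise
v_peak = √(125/4·5/4) = √(625/16) = 25/4
t_a = (25/4)/(5/4) = 5; t_c = 0
T = 2·5 = 10

t_a=5 t_c=0 v_peak=25/4 T=10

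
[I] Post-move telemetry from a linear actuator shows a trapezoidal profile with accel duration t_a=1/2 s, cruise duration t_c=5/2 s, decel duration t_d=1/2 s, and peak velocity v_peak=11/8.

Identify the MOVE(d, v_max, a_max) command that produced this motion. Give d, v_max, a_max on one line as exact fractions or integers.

d=33/8 v_max=11/8 a_max=11/4

a_max = (11/8)/(1/2) = 11/4
d_a = ½·11/8·1/2 = 11/32; d_c = 11/8·5/2 = 55/16
d = 2·11/32 + 55/16 = 33/8
t_c = 5/2 > 0 → v_max = v_peak = 11/8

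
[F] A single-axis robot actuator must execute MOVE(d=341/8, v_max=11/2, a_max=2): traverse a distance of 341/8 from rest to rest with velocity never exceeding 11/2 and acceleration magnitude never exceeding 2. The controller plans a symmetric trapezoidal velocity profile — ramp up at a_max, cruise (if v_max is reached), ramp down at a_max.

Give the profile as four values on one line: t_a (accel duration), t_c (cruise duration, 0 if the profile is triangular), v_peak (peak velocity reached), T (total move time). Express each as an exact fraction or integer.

t_a=11/4 t_c=5 v_peak=11/2 T=21/2

vₘ²/aₘ = (11/2)²/2 = 121/8
341/8 ≥ 121/8 so v_max reached
t_a = (11/2)/2 = 11/4; v_peak = 11/2
d_cruise = 341/8 − 121/8 = 55/2; t_c = (55/2)/(11/2) = 5
T = 2·11/4 + 5 = 21/2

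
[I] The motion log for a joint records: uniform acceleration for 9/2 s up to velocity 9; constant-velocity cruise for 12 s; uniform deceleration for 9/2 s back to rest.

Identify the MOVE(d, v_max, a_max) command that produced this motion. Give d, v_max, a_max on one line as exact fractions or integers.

a_max = 9/(9/2) = 2
d_a = ½·9·9/2 = 81/4; d_c = 9·12 = 108
d = 2·81/4 + 108 = 297/2
t_c = 12 > 0 ⇒ limit active, v_max = 9

d=297/2 v_max=9 a_max=2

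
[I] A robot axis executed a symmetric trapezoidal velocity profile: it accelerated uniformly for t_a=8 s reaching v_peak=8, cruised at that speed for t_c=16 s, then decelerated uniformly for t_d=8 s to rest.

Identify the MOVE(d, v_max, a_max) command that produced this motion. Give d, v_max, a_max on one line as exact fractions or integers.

a_max = 8/8 = 1
d_a = ½·8·8 = 32; d_c = 8·16 = 128
d = 2·32 + 128 = 192
t_c = 16 > 0 so v_max = 8

d=192 v_max=8 a_max=1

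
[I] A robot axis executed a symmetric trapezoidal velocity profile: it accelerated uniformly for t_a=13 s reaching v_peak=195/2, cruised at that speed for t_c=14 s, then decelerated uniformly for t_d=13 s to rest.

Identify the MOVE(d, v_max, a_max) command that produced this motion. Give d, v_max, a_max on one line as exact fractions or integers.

d=5265/2 v_max=195/2 a_max=15/2

a_max = (195/2)/13 = 15/2
d_a = ½·195/2·13 = 2535/4; d_c = 195/2·14 = 1365
d = 2·2535/4 + 1365 = 5265/2
t_c = 14 > 0 ⇒ limit active, v_max = 195/2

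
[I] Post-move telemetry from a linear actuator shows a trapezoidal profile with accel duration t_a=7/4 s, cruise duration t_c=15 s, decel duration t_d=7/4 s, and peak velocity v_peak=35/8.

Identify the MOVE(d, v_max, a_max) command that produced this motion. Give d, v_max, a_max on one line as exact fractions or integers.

d=2345/32 v_max=35/8 a_max=5/2

a_max = (35/8)/(7/4) = 5/2
d_a = ½·35/8·7/4 = 245/64; d_c = 35/8·15 = 525/8
d = 2·245/64 + 525/8 = 2345/32
t_c = 15 > 0 ⇒ limit active, v_max = 35/8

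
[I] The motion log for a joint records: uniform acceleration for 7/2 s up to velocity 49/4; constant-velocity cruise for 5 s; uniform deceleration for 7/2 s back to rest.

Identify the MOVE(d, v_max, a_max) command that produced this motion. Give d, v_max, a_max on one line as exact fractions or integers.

a_max = (49/4)/(7/2) = 7/2
d_a = ½·49/4·7/2 = 343/16; d_c = 49/4·5 = 245/4
d = 2·343/16 + 245/4 = 833/8
t_c = 5 > 0 → v_max = v_peak = 49/4

d=833/8 v_max=49/4 a_max=7/2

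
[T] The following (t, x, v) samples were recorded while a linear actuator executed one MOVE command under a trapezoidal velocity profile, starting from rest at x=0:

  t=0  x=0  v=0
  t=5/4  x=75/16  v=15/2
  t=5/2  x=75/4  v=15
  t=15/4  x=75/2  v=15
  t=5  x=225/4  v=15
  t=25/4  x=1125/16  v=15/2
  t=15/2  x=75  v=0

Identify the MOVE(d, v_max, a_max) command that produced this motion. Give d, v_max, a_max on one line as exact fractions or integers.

d=75 v_max=15 a_max=6

final state: t=15/2, x=75, v=0 → d = 75
a_max = (15/2−0)/(5/4−0) = 6
max v = 15 over t∈[5/2,5] → v_max = 15
check: 15·(5/2+5/2) = 75 ✓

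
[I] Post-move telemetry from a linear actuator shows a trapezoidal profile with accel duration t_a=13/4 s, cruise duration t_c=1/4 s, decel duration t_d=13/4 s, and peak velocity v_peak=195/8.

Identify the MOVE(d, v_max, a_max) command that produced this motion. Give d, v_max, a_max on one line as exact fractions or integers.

d=1365/16 v_max=195/8 a_max=15/2

a_max = (195/8)/(13/4) = 15/2
d_a = ½·195/8·13/4 = 2535/64; d_c = 195/8·1/4 = 195/32
d = 2·2535/64 + 195/32 = 1365/16
t_c = 1/4 > 0 → v_max = v_peak = 195/8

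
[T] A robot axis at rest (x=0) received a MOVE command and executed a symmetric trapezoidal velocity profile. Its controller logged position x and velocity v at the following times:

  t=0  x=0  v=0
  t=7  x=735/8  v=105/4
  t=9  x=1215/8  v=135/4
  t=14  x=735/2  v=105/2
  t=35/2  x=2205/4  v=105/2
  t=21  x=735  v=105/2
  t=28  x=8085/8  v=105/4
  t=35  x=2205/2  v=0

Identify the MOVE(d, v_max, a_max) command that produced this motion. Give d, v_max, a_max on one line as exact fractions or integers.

d=2205/2 v_max=105/2 a_max=15/4

final state: t=35, x=2205/2, v=0 → d = 2205/2
a_max = (105/4−0)/(7−0) = 15/4
max v = 105/2 over t∈[14,21] → v_max = 105/2
check: 105/2·(14+7) = 2205/2 ✓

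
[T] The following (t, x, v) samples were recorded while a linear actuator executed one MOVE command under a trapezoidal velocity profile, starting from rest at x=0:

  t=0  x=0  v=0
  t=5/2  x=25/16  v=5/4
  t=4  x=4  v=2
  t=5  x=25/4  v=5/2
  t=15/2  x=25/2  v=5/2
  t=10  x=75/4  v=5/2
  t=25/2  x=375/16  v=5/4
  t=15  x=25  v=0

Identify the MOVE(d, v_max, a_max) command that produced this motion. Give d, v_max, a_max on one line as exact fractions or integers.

d=25 v_max=5/2 a_max=1/2

final state: t=15, x=25, v=0 → d = 25
a_max = (5/4−0)/(5/2−0) = 1/2
max v = 5/2 over t∈[5,10] → v_max = 5/2
check: 5/2·(5+5) = 25 ✓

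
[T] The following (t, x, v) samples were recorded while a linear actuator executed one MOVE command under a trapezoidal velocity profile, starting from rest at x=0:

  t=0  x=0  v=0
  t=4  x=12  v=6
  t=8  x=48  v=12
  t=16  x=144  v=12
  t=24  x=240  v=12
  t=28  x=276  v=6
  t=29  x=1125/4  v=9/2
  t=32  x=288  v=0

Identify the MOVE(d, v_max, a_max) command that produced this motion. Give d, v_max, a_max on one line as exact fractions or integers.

final state: t=32, x=288, v=0 → d = 288
a_max = (6−0)/(4−0) = 3/2
max v = 12 over t∈[8,24] → v_max = 12
check: 12·(8+16) = 288 ✓

d=288 v_max=12 a_max=3/2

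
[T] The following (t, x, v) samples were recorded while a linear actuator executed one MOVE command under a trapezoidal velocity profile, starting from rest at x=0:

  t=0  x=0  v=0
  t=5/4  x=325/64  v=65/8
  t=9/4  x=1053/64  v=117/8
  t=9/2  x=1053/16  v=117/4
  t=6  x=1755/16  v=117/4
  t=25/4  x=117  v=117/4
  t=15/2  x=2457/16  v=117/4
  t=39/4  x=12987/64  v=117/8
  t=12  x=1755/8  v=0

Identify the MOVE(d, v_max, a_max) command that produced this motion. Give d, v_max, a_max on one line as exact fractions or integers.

final state: t=12, x=1755/8, v=0 → d = 1755/8
a_max = (65/8−0)/(5/4−0) = 13/2
max v = 117/4 over t∈[9/2,15/2] → v_max = 117/4
check: 117/4·(9/2+3) = 1755/8 ✓

d=1755/8 v_max=117/4 a_max=13/2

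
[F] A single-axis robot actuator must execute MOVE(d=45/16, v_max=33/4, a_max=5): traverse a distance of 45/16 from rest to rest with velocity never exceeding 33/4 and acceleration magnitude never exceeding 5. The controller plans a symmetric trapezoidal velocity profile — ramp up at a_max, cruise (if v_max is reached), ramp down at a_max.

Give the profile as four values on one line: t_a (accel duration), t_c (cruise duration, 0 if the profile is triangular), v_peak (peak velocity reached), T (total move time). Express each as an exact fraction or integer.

t_a=3/4 t_c=0 v_peak=15/4 T=3/2

v_max²/a_max = (33/4)²/5 = 1089/80
45/16 < 1089/80 so t_c = 0
v_peak = √(45/16·5) = √(225/16) = 15/4
t_a = (15/4)/5 = 3/4; t_c = 0
T = 2·3/4 = 3/2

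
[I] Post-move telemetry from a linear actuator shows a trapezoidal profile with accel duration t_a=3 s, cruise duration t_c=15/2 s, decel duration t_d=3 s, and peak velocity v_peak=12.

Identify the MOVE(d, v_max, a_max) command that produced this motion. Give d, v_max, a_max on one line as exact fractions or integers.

a_max = 12/3 = 4
d_a = ½·12·3 = 18; d_c = 12·15/2 = 90
d = 2·18 + 90 = 126
t_c = 15/2 > 0 ⇒ limit active, v_max = 12

d=126 v_max=12 a_max=4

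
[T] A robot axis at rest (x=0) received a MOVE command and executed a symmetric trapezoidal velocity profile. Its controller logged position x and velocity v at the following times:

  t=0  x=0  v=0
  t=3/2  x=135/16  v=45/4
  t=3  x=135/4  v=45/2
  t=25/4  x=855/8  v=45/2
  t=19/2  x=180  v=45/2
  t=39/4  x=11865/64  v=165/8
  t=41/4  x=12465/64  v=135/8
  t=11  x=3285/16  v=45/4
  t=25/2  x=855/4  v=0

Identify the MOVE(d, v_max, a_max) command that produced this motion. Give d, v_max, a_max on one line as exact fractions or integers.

final state: t=25/2, x=855/4, v=0 → d = 855/4
a_max = (45/4−0)/(3/2−0) = 15/2
max v = 45/2 over t∈[3,19/2] → v_max = 45/2
check: 45/2·(3+13/2) = 855/4 ✓

d=855/4 v_max=45/2 a_max=15/2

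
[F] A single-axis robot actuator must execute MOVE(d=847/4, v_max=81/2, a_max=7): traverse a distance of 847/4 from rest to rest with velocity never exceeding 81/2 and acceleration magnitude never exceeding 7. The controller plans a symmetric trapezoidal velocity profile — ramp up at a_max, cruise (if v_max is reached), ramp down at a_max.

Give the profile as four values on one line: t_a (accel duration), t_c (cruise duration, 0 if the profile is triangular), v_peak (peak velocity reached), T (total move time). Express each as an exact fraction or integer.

(v_max)²/a_max = (81/2)²/7 = 6561/28
847/4 < 6561/28 ⇒ no cruise
v_peak = √(847/4·7) = √(5929/4) = 77/2
t_a = (77/2)/7 = 11/2; t_c = 0
T = 2·11/2 = 11

t_a=11/2 t_c=0 v_peak=77/2 T=11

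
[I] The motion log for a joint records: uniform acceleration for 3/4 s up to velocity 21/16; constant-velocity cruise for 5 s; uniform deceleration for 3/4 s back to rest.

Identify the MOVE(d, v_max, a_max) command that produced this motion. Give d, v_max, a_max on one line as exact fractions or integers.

a_max = (21/16)/(3/4) = 7/4
d_a = ½·21/16·3/4 = 63/128; d_c = 21/16·5 = 105/16
d = 2·63/128 + 105/16 = 483/64
t_c = 5 > 0 → v_max = v_peak = 21/16

d=483/64 v_max=21/16 a_max=7/4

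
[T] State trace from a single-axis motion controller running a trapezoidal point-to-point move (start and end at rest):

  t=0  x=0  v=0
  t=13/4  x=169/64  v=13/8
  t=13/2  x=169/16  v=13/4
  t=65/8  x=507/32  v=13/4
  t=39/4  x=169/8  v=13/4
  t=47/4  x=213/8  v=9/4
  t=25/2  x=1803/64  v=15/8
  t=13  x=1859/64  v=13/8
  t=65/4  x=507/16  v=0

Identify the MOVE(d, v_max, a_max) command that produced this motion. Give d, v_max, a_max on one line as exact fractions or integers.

d=507/16 v_max=13/4 a_max=1/2

final state: t=65/4, x=507/16, v=0 → d = 507/16
a_max = (13/8−0)/(13/4−0) = 1/2
max v = 13/4 over t∈[13/2,39/4] → v_max = 13/4
check: 13/4·(13/2+13/4) = 507/16 ✓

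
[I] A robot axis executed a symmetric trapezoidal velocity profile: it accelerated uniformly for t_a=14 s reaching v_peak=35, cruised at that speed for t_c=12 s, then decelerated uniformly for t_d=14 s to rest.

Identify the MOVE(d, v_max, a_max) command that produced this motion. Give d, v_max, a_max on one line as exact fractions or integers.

d=910 v_max=35 a_max=5/2

a_max = 35/14 = 5/2
d_a = ½·35·14 = 245; d_c = 35·12 = 420
d = 2·245 + 420 = 910
t_c = 12 > 0 → v_max = v_peak = 35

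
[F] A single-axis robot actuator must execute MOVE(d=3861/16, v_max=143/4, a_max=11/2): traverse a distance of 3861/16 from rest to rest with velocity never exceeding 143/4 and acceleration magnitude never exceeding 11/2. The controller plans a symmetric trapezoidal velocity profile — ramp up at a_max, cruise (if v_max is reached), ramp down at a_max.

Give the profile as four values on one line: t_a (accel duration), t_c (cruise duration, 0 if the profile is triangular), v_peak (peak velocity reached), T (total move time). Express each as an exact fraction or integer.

(v_max)²/a_max = (143/4)²/(11/2) = 1859/8
3861/16 ≥ 1859/8 → trapezoidal
t_a = (143/4)/(11/2) = 13/2; v_peak = 143/4
d_cruise = 3861/16 − 1859/8 = 143/16; t_c = (143/16)/(143/4) = 1/4
T = 2·13/2 + 1/4 = 53/4

t_a=13/2 t_c=1/4 v_peak=143/4 T=53/4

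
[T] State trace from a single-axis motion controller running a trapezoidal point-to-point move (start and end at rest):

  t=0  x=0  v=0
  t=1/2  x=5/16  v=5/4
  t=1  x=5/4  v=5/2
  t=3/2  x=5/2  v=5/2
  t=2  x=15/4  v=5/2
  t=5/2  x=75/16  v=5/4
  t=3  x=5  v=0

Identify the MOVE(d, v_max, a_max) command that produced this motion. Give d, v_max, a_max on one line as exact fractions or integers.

final state: t=3, x=5, v=0 → d = 5
a_max = (5/4−0)/(1/2−0) = 5/2
max v = 5/2 over t∈[1,2] → v_max = 5/2
check: 5/2·(1+1) = 5 ✓

d=5 v_max=5/2 a_max=5/2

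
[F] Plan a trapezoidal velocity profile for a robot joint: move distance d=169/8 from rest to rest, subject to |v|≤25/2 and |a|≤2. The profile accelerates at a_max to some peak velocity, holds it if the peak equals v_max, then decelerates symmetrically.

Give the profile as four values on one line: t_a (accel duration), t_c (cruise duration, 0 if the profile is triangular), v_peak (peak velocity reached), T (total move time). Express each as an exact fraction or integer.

(v_max)²/a_max = (25/2)²/2 = 625/8
169/8 < 625/8 ⇒ no cruise
v_peak = √(169/8·2) = √(169/4) = 13/2
t_a = (13/2)/2 = 13/4; t_c = 0
T = 2·13/4 = 13/2

t_a=13/4 t_c=0 v_peak=13/2 T=13/2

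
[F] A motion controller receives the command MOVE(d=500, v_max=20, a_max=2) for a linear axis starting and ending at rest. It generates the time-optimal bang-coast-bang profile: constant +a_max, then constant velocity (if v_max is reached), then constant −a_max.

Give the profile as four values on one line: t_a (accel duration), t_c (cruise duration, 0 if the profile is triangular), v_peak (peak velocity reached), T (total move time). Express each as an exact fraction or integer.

(v_max)²/a_max = 20²/2 = 200
500 ≥ 200 → trapezoidal
t_a = 20/2 = 10; v_peak = 20
d_cruise = 500 − 200 = 300; t_c = 300/20 = 15
T = 2·10 + 15 = 35

t_a=10 t_c=15 v_peak=20 T=35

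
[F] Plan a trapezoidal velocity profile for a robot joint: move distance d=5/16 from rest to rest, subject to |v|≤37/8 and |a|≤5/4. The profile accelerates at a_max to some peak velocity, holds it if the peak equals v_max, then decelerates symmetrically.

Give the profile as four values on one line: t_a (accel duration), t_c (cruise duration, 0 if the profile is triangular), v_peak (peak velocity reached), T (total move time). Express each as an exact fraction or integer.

t_a=1/2 t_c=0 v_peak=5/8 T=1

(v_max)²/a_max = (37/8)²/(5/4) = 1369/80
5/16 < 1369/80 so t_c = 0
v_peak = √(5/16·5/4) = √(25/64) = 5/8
t_a = (5/8)/(5/4) = 1/2; t_c = 0
T = 2·1/2 = 1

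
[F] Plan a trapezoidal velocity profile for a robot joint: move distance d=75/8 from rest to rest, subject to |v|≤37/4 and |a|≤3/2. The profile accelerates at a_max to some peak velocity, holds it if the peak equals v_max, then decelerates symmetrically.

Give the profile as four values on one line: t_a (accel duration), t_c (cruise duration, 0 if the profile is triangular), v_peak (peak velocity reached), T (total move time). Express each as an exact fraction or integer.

t_a=5/2 t_c=0 v_peak=15/4 T=5

v_max²/a_max = (37/4)²/(3/2) = 1369/24
75/8 < 1369/24 ⇒ no cruise
v_peak = √(75/8·3/2) = √(225/16) = 15/4
t_a = (15/4)/(3/2) = 5/2; t_c = 0
T = 2·5/2 = 5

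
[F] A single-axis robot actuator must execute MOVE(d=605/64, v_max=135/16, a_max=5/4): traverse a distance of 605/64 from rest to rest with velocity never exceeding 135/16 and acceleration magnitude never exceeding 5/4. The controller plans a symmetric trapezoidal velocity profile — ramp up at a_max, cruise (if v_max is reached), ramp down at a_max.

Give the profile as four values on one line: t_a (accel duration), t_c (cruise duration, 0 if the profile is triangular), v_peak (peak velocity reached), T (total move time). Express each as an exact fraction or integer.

vₘ²/aₘ = (135/16)²/(5/4) = 3645/64
605/64 < 3645/64 → triangular
v_peak = √(605/64·5/4) = √(3025/256) = 55/16
t_a = (55/16)/(5/4) = 11/4; t_c = 0
T = 2·11/4 = 11/2

t_a=11/4 t_c=0 v_peak=55/16 T=11/2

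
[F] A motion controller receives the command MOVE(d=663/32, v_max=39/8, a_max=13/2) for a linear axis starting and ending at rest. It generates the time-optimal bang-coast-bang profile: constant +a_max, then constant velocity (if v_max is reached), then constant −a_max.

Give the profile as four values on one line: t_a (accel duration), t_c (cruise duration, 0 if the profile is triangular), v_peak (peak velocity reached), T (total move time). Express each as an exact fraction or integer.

v_max²/a_max = (39/8)²/(13/2) = 117/32
663/32 ≥ 117/32 ⇒ cruise phase
t_a = (39/8)/(13/2) = 3/4; v_peak = 39/8
d_cruise = 663/32 − 117/32 = 273/16; t_c = (273/16)/(39/8) = 7/2
T = 2·3/4 + 7/2 = 5

t_a=3/4 t_c=7/2 v_peak=39/8 T=5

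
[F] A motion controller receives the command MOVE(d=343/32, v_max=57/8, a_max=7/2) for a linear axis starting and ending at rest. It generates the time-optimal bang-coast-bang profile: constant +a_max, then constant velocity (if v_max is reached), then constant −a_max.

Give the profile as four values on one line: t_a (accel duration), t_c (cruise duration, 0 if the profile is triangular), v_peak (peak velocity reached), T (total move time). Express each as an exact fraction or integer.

v_max²/a_max = (57/8)²/(7/2) = 3249/224
343/32 < 3249/224 so t_c = 0
v_peak = √(343/32·7/2) = √(2401/64) = 49/8
t_a = (49/8)/(7/2) = 7/4; t_c = 0
T = 2·7/4 = 7/2

t_a=7/4 t_c=0 v_peak=49/8 T=7/2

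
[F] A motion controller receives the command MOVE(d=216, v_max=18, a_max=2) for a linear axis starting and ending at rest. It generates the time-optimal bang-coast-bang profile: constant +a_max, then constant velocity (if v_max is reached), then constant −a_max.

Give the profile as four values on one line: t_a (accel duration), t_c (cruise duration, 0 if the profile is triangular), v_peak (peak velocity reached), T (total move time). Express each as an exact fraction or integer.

t_a=9 t_c=3 v_peak=18 T=21

(v_max)²/a_max = 18²/2 = 162
216 ≥ 162 so v_max reached
t_a = 18/2 = 9; v_peak = 18
d_cruise = 216 − 162 = 54; t_c = 54/18 = 3
T = 2·9 + 3 = 21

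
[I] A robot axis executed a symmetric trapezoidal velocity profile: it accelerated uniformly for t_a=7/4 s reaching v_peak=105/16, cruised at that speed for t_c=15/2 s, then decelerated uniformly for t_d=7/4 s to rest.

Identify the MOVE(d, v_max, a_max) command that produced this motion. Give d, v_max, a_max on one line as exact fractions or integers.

a_max = (105/16)/(7/4) = 15/4
d_a = ½·105/16·7/4 = 735/128; d_c = 105/16·15/2 = 1575/32
d = 2·735/128 + 1575/32 = 3885/64
t_c = 15/2 > 0 so v_max = 105/16

d=3885/64 v_max=105/16 a_max=15/4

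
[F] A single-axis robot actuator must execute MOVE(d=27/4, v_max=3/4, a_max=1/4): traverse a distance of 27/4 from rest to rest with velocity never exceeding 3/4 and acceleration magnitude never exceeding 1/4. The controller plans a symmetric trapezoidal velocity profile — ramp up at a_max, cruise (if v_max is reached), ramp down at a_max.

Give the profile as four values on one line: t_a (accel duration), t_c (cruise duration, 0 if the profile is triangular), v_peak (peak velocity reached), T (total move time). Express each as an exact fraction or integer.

t_a=3 t_c=6 v_peak=3/4 T=12

vₘ²/aₘ = (3/4)²/(1/4) = 9/4
27/4 ≥ 9/4 so v_max reached
t_a = (3/4)/(1/4) = 3; v_peak = 3/4
d_cruise = 27/4 − 9/4 = 9/2; t_c = (9/2)/(3/4) = 6
T = 2·3 + 6 = 12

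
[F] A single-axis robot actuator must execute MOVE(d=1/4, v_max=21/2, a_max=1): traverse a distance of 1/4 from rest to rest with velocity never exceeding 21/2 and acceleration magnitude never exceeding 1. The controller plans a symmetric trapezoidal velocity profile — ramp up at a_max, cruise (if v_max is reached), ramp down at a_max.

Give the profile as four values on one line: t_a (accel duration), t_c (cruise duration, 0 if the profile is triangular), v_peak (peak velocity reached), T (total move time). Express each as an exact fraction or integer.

(v_max)²/a_max = (21/2)²/1 = 441/4
1/4 < 441/4 → triangular
v_peak = √(1/4·1) = √(1/4) = 1/2
t_a = (1/2)/1 = 1/2; t_c = 0
T = 2·1/2 = 1

t_a=1/2 t_c=0 v_peak=1/2 T=1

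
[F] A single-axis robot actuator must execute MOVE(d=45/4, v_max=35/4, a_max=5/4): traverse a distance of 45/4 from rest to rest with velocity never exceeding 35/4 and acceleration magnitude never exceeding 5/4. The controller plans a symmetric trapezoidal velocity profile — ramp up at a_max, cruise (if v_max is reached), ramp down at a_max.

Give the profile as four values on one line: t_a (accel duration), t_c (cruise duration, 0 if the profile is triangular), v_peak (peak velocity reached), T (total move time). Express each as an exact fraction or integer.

t_a=3 t_c=0 v_peak=15/4 T=6

vₘ²/aₘ = (35/4)²/(5/4) = 245/4
45/4 < 245/4 ⇒ no cruise
v_peak = √(45/4·5/4) = √(225/16) = 15/4
t_a = (15/4)/(5/4) = 3; t_c = 0
T = 2·3 = 6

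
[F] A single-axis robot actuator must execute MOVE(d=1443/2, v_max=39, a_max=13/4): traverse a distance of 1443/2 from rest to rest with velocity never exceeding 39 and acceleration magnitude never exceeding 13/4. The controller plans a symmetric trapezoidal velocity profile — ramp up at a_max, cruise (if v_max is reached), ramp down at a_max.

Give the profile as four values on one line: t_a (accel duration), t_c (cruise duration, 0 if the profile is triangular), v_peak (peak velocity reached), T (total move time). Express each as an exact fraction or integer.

t_a=12 t_c=13/2 v_peak=39 T=61/2

vₘ²/aₘ = 39²/(13/4) = 468
1443/2 ≥ 468 ⇒ cruise phase
t_a = 39/(13/4) = 12; v_peak = 39
d_cruise = 1443/2 − 468 = 507/2; t_c = (507/2)/39 = 13/2
T = 2·12 + 13/2 = 61/2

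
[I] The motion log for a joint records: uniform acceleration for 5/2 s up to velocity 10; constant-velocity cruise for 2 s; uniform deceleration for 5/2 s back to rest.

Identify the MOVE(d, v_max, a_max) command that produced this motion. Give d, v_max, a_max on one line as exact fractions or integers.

a_max = 10/(5/2) = 4
d_a = ½·10·5/2 = 25/2; d_c = 10·2 = 20
d = 2·25/2 + 20 = 45
t_c = 2 > 0 ⇒ limit active, v_max = 10

d=45 v_max=10 a_max=4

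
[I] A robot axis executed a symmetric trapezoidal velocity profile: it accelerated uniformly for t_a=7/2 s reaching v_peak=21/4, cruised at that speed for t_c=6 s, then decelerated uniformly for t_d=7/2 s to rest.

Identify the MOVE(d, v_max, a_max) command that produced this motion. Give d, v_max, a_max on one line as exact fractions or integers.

d=399/8 v_max=21/4 a_max=3/2

a_max = (21/4)/(7/2) = 3/2
d_a = ½·21/4·7/2 = 147/16; d_c = 21/4·6 = 63/2
d = 2·147/16 + 63/2 = 399/8
t_c = 6 > 0 → v_max = v_peak = 21/4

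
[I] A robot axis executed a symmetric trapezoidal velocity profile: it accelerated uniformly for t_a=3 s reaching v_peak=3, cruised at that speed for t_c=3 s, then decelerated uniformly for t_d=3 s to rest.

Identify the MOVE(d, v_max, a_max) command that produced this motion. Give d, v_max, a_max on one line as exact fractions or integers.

d=18 v_max=3 a_max=1

a_max = 3/3 = 1
d_a = ½·3·3 = 9/2; d_c = 3·3 = 9
d = 2·9/2 + 9 = 18
t_c = 3 > 0 so v_max = 3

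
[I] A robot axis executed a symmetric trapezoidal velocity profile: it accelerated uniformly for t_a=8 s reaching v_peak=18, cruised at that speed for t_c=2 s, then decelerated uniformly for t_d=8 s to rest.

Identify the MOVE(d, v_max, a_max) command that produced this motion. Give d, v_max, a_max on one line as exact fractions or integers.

d=180 v_max=18 a_max=9/4

a_max = 18/8 = 9/4
d_a = ½·18·8 = 72; d_c = 18·2 = 36
d = 2·72 + 36 = 180
t_c = 2 > 0 ⇒ limit active, v_max = 18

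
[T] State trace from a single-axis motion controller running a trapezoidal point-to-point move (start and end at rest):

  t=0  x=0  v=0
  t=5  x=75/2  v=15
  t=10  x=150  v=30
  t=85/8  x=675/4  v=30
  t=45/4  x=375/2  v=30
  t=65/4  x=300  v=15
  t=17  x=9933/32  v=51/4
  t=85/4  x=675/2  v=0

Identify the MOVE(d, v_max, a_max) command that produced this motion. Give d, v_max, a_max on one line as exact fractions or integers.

final state: t=85/4, x=675/2, v=0 → d = 675/2
a_max = (15−0)/(5−0) = 3
max v = 30 over t∈[10,45/4] → v_max = 30
check: 30·(10+5/4) = 675/2 ✓

d=675/2 v_max=30 a_max=3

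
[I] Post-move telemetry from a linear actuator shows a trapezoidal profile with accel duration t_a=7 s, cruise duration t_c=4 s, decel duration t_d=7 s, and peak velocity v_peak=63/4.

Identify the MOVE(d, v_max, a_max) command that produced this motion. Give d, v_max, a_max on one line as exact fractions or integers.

a_max = (63/4)/7 = 9/4
d_a = ½·63/4·7 = 441/8; d_c = 63/4·4 = 63
d = 2·441/8 + 63 = 693/4
t_c = 4 > 0 → v_max = v_peak = 63/4

d=693/4 v_max=63/4 a_max=9/4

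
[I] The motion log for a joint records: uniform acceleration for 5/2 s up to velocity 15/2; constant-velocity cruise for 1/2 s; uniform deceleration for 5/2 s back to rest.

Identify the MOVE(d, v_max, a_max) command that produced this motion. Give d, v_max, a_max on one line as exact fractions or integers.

d=45/2 v_max=15/2 a_max=3

a_max = (15/2)/(5/2) = 3
d_a = ½·15/2·5/2 = 75/8; d_c = 15/2·1/2 = 15/4
d = 2·75/8 + 15/4 = 45/2
t_c = 1/2 > 0 → v_max = v_peak = 15/2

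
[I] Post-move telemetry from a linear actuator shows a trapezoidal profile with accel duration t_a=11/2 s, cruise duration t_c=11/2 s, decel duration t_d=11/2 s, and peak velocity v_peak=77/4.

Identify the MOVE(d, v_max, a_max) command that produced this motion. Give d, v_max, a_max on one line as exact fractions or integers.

d=847/4 v_max=77/4 a_max=7/2

a_max = (77/4)/(11/2) = 7/2
d_a = ½·77/4·11/2 = 847/16; d_c = 77/4·11/2 = 847/8
d = 2·847/16 + 847/8 = 847/4
t_c = 11/2 > 0 → v_max = v_peak = 77/4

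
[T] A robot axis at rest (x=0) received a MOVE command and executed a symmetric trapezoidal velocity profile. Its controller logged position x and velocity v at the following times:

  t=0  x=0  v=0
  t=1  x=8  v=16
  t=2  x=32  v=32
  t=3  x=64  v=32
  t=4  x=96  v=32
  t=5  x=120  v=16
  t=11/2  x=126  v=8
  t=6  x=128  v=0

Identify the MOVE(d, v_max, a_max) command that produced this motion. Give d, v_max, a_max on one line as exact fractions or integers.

d=128 v_max=32 a_max=16

final state: t=6, x=128, v=0 → d = 128
a_max = (16−0)/(1−0) = 16
max v = 32 over t∈[2,4] → v_max = 32
check: 32·(2+2) = 128 ✓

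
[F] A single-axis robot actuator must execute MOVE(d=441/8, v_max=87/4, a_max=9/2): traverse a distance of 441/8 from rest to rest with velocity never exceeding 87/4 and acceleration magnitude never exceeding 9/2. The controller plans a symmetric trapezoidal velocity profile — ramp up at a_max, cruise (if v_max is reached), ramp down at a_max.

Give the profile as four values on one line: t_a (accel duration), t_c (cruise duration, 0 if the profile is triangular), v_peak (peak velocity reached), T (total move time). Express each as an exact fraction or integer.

t_a=7/2 t_c=0 v_peak=63/4 T=7

vₘ²/aₘ = (87/4)²/(9/2) = 841/8
441/8 < 841/8 → triangular
v_peak = √(441/8·9/2) = √(3969/16) = 63/4
t_a = (63/4)/(9/2) = 7/2; t_c = 0
T = 2·7/2 = 7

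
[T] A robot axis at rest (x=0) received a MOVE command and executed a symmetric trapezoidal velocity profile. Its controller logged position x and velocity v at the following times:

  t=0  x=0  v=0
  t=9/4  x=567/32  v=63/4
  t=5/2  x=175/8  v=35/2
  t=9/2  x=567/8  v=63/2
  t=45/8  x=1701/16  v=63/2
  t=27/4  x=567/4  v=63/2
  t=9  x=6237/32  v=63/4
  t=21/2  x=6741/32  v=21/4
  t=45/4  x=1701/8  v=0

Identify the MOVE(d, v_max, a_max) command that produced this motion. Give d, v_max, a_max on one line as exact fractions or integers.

final state: t=45/4, x=1701/8, v=0 → d = 1701/8
a_max = (63/4−0)/(9/4−0) = 7
max v = 63/2 over t∈[9/2,27/4] → v_max = 63/2
check: 63/2·(9/2+9/4) = 1701/8 ✓

d=1701/8 v_max=63/2 a_max=7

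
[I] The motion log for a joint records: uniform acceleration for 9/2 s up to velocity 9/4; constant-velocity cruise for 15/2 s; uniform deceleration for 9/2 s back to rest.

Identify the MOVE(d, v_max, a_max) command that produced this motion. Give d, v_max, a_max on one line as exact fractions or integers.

a_max = (9/4)/(9/2) = 1/2
d_a = ½·9/4·9/2 = 81/16; d_c = 9/4·15/2 = 135/8
d = 2·81/16 + 135/8 = 27
t_c = 15/2 > 0 ⇒ limit active, v_max = 9/4

d=27 v_max=9/4 a_max=1/2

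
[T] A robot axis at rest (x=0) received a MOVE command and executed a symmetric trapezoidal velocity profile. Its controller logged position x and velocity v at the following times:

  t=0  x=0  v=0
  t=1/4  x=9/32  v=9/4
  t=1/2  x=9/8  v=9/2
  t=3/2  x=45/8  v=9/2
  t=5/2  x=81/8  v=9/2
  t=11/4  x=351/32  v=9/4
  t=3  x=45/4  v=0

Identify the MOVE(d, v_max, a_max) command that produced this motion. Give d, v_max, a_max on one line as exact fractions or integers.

d=45/4 v_max=9/2 a_max=9

final state: t=3, x=45/4, v=0 → d = 45/4
a_max = (9/4−0)/(1/4−0) = 9
max v = 9/2 over t∈[1/2,5/2] → v_max = 9/2
check: 9/2·(1/2+2) = 45/4 ✓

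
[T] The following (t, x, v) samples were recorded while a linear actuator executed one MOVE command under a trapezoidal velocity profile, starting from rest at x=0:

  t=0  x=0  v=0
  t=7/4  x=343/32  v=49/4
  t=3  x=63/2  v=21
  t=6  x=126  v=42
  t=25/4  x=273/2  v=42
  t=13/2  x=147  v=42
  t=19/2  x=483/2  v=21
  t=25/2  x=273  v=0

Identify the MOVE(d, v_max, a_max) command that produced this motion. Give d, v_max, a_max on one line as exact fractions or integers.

final state: t=25/2, x=273, v=0 → d = 273
a_max = (49/4−0)/(7/4−0) = 7
max v = 42 over t∈[6,13/2] → v_max = 42
check: 42·(6+1/2) = 273 ✓

d=273 v_max=42 a_max=7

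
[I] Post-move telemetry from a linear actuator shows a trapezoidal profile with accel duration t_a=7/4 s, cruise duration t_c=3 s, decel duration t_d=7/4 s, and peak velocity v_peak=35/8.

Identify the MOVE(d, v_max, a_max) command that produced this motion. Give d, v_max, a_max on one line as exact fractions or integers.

a_max = (35/8)/(7/4) = 5/2
d_a = ½·35/8·7/4 = 245/64; d_c = 35/8·3 = 105/8
d = 2·245/64 + 105/8 = 665/32
t_c = 3 > 0 → v_max = v_peak = 35/8

d=665/32 v_max=35/8 a_max=5/2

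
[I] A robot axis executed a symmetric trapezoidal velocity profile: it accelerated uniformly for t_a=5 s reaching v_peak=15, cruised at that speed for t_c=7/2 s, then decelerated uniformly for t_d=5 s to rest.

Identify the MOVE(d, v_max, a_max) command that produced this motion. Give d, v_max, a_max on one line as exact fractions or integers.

d=255/2 v_max=15 a_max=3

a_max = 15/5 = 3
d_a = ½·15·5 = 75/2; d_c = 15·7/2 = 105/2
d = 2·75/2 + 105/2 = 255/2
t_c = 7/2 > 0 → v_max = v_peak = 15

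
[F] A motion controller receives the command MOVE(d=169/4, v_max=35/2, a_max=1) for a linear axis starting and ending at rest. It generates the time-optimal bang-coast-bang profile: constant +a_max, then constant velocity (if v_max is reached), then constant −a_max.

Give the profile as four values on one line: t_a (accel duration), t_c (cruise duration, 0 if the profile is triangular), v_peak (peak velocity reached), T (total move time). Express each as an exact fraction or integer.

vₘ²/aₘ = (35/2)²/1 = 1225/4
169/4 < 1225/4 ⇒ no cruise
v_peak = √(169/4·1) = √(169/4) = 13/2
t_a = (13/2)/1 = 13/2; t_c = 0
T = 2·13/2 = 13

t_a=13/2 t_c=0 v_peak=13/2 T=13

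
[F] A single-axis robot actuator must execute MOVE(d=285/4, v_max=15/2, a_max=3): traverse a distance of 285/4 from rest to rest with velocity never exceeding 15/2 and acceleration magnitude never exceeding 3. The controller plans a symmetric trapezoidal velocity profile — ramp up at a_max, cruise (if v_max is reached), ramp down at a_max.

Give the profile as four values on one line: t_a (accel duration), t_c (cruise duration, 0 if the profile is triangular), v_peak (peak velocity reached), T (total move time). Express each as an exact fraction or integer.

v_max²/a_max = (15/2)²/3 = 75/4
285/4 ≥ 75/4 → trapezoidal
t_a = (15/2)/3 = 5/2; v_peak = 15/2
d_cruise = 285/4 − 75/4 = 105/2; t_c = (105/2)/(15/2) = 7
T = 2·5/2 + 7 = 12

t_a=5/2 t_c=7 v_peak=15/2 T=12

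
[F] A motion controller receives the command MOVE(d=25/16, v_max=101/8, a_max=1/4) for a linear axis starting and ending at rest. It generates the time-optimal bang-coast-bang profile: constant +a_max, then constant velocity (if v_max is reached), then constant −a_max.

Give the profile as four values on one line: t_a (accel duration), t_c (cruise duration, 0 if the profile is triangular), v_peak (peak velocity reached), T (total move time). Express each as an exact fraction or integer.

v_max²/a_max = (101/8)²/(1/4) = 10201/16
25/16 < 10201/16 so t_c = 0
v_peak = √(25/16·1/4) = √(25/64) = 5/8
t_a = (5/8)/(1/4) = 5/2; t_c = 0
T = 2·5/2 = 5

t_a=5/2 t_c=0 v_peak=5/8 T=5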